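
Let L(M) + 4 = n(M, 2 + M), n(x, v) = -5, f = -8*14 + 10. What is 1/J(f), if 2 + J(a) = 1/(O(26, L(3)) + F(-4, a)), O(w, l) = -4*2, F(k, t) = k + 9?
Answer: -3/7 ≈ -0.42857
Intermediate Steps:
f = -102 (f = -112 + 10 = -102)
F(k, t) = 9 + k
L(M) = -9 (L(M) = -4 - 5 = -9)
O(w, l) = -8
J(a) = -7/3 (J(a) = -2 + 1/(-8 + (9 - 4)) = -2 + 1/(-8 + 5) = -2 + 1/(-3) = -2 - ⅓ = -7/3)
1/J(f) = 1/(-7/3) = -3/7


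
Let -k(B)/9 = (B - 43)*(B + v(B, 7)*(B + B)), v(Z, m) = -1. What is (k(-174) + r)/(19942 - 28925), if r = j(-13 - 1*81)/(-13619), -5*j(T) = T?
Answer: -23140178996/611697385 ≈ -37.829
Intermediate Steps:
j(T) = -T/5
r = -94/68095 (r = -(-13 - 1*81)/5/(-13619) = -(-13 - 81)/5*(-1/13619) = -⅕*(-94)*(-1/13619) = (94/5)*(-1/13619) = -94/68095 ≈ -0.0013804)
k(B) = 9*B*(-43 + B) (k(B) = -9*(B - 43)*(B - (B + B)) = -9*(-43 + B)*(B - 2*B) = -9*(-43 + B)*(-B) = -(-9)*B*(-43 + B) = 9*B*(-43 + B))
(k(-174) + r)/(19942 - 28925) = (9*(-174)*(-43 - 174) - 94/68095)/(19942 - 28925) = (9*(-174)*(-217) - 94/68095)/(-8983) = (339822 - 94/68095)*(-1/8983) = (23140178996/68095)*(-1/8983) = -23140178996/611697385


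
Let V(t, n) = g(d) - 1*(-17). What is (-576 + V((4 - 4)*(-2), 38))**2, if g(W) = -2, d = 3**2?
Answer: 314721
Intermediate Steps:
d = 9
V(t, n) = 15 (V(t, n) = -2 - 1*(-17) = -2 + 17 = 15)
(-576 + V((4 - 4)*(-2), 38))**2 = (-576 + 15)**2 = (-561)**2 = 314721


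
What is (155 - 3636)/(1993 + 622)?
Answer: -3481/2615 ≈ -1.3312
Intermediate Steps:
(155 - 3636)/(1993 + 622) = -3481/2615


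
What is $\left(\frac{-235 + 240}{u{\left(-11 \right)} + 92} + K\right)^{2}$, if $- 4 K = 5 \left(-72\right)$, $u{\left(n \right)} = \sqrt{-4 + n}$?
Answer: $\frac{25 \left(- 2740789 i + 59652 \sqrt{15}\right)}{- 8449 i + 184 \sqrt{15}} \approx 8109.8 - 0.41134 i$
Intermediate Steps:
$K = 90$ ($K = - \frac{5 \left(-72\right)}{4} = \left(- \frac{1}{4}\right) \left(-360\right) = 90$)
$\left(\frac{-235 + 240}{u{\left(-11 \right)} + 92} + K\right)^{2} = \left(\frac{-235 + 240}{\sqrt{-4 - 11} + 92} + 90\right)^{2} = \left(\frac{5}{\sqrt{-15} + 92} + 90\right)^{2} = \left(\frac{5}{i \sqrt{15} + 92} + 90\right)^{2} = \left(\frac{5}{92 + i \sqrt{15}} + 90\right)^{2} = \left(90 + \frac{5}{92 + i \sqrt{15}}\right)^{2}$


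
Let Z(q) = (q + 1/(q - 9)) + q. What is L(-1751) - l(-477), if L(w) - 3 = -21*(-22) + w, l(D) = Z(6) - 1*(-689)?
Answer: -5960/3 ≈ -1986.7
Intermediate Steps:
Z(q) = 1/(-9 + q) + 2*q (Z(q) = (q + 1/(-9 + q)) + q = 1/(-9 + q) + 2*q)
l(D) = 2102/3 (l(D) = (1 - 18*6 + 2*6**2)/(-9 + 6) - 1*(-689) = (1 - 108 + 2*36)/(-3) + 689 = -(1 - 108 + 72)/3 + 689 = -1/3*(-35) + 689 = 35/3 + 689 = 2102/3)
L(w) = 465 + w (L(w) = 3 + (-21*(-22) + w) = 3 + (462 + w) = 465 + w)
L(-1751) - l(-477) = (465 - 1751) - 1*2102/3 = -1286 - 2102/3 = -5960/3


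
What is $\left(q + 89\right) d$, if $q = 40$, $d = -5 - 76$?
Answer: $-10449$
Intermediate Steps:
$d = -81$
$\left(q + 89\right) d = \left(40 + 89\right) \left(-81\right) = 129 \left(-81\right) = -10449$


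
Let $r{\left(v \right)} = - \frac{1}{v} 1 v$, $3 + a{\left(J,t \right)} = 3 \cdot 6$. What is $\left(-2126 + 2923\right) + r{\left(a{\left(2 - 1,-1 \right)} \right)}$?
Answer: $796$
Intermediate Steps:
$a{\left(J,t \right)} = 15$ ($a{\left(J,t \right)} = -3 + 3 \cdot 6 = -3 + 18 = 15$)
$r{\left(v \right)} = -1$ ($r{\left(v \right)} = - \frac{1}{v} v = -1$)
$\left(-2126 + 2923\right) + r{\left(a{\left(2 - 1,-1 \right)} \right)} = \left(-2126 + 2923\right) - 1 = 797 - 1 = 796$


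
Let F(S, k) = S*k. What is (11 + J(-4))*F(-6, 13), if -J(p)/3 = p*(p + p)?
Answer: 6630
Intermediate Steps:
J(p) = -6*p² (J(p) = -3*p*(p + p) = -3*p*2*p = -6*p²)
(11 + J(-4))*F(-6, 13) = (11 - 6*(-4)²)*(-6*13) = (11 - 6*16)*(-78) = (11 - 96)*(-78) = -85*(-78) = 6630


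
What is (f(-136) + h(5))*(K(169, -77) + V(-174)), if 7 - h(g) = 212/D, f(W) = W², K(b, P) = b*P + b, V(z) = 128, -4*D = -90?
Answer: -10582395076/45 ≈ -2.3516e+8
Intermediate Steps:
D = 45/2 (D = -¼*(-90) = 45/2 ≈ 22.500)
K(b, P) = b + P*b (K(b, P) = P*b + b = b + P*b)
h(g) = -109/45 (h(g) = 7 - 212/45/2 = 7 - 212*2/45 = 7 - 1*424/45 = 7 - 424/45 = -109/45)
(f(-136) + h(5))*(K(169, -77) + V(-174)) = ((-136)² - 109/45)*(169*(1 - 77) + 128) = (18496 - 109/45)*(169*(-76) + 128) = 832211*(-12844 + 128)/45 = (832211/45)*(-12716) = -10582395076/45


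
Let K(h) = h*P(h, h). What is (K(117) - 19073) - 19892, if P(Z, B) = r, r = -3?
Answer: -39316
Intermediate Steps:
P(Z, B) = -3
K(h) = -3*h (K(h) = h*(-3) = -3*h)
(K(117) - 19073) - 19892 = (-3*117 - 19073) - 19892 = (-351 - 19073) - 19892 = -19424 - 19892 = -39316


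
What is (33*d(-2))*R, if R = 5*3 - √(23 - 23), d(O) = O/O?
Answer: 495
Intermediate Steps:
d(O) = 1
R = 15 (R = 15 - √0 = 15 - 1*0 = 15 + 0 = 15)
(33*d(-2))*R = (33*1)*15 = 33*15 = 495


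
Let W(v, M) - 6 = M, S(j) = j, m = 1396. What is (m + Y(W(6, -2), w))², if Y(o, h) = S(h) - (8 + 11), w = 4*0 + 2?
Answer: 1901641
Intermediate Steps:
W(v, M) = 6 + M
w = 2 (w = 0 + 2 = 2)
Y(o, h) = -19 + h (Y(o, h) = h - (8 + 11) = h - 1*19 = h - 19 = -19 + h)
(m + Y(W(6, -2), w))² = (1396 + (-19 + 2))² = (1396 - 17)² = 1379² = 1901641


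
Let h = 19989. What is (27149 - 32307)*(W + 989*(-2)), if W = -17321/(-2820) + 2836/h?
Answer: 95546461416043/9394830 ≈ 1.0170e+7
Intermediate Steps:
W = 118075663/18789660 (W = -17321/(-2820) + 2836/19989 = -17321*(-1/2820) + 2836*(1/19989) = 17321/2820 + 2836/19989 = 118075663/18789660 ≈ 6.2841)
(27149 - 32307)*(W + 989*(-2)) = (27149 - 32307)*(118075663/18789660 + 989*(-2)) = -5158*(118075663/18789660 - 1978) = -5158*(-37047871817/18789660) = 95546461416043/9394830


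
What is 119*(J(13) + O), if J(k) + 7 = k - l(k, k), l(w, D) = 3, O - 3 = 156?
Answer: 19278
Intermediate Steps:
O = 159 (O = 3 + 156 = 159)
J(k) = -10 + k (J(k) = -7 + (k - 1*3) = -7 + (k - 3) = -7 + (-3 + k) = -10 + k)
119*(J(13) + O) = 119*((-10 + 13) + 159) = 119*(3 + 159) = 119*162 = 19278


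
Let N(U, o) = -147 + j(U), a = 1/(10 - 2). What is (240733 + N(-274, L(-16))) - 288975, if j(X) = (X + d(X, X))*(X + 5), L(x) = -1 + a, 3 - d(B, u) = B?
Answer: -49196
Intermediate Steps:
a = ⅛ (a = 1/8 = ⅛ ≈ 0.12500)
d(B, u) = 3 - B
L(x) = -7/8 (L(x) = -1 + ⅛ = -7/8)
j(X) = 15 + 3*X (j(X) = (X + (3 - X))*(X + 5) = 3*(5 + X) = 15 + 3*X)
N(U, o) = -132 + 3*U (N(U, o) = -147 + (15 + 3*U) = -132 + 3*U)
(240733 + N(-274, L(-16))) - 288975 = (240733 + (-132 + 3*(-274))) - 288975 = (240733 + (-132 - 822)) - 288975 = (240733 - 954) - 288975 = 239779 - 288975 = -49196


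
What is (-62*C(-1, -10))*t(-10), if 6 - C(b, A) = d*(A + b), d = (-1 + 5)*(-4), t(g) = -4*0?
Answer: 0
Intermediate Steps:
t(g) = 0
d = -16 (d = 4*(-4) = -16)
C(b, A) = 6 + 16*A + 16*b (C(b, A) = 6 - (-16)*(A + b) = 6 - (-16*A - 16*b) = 6 + (16*A + 16*b) = 6 + 16*A + 16*b)
(-62*C(-1, -10))*t(-10) = -62*(6 + 16*(-10) + 16*(-1))*0 = -62*(6 - 160 - 16)*0 = -62*(-170)*0 = 10540*0 = 0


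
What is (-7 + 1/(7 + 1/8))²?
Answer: 152881/3249 ≈ 47.055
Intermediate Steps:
(-7 + 1/(7 + 1/8))² = (-7 + 1/(7 + ⅛))² = (-7 + 1/(57/8))² = (-7 + 8/57)² = (-391/57)² = 152881/3249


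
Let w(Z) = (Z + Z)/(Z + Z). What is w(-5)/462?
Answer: 1/462 ≈ 0.0021645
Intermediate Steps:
w(Z) = 1 (w(Z) = (2*Z)/((2*Z)) = (2*Z)*(1/(2*Z)) = 1)
w(-5)/462 = 1/462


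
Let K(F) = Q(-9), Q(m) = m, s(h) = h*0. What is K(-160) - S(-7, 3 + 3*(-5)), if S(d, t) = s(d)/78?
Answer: -9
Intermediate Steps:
s(h) = 0
K(F) = -9
S(d, t) = 0 (S(d, t) = 0/78 = 0*(1/78) = 0)
K(-160) - S(-7, 3 + 3*(-5)) = -9 - 1*0 = -9 + 0 = -9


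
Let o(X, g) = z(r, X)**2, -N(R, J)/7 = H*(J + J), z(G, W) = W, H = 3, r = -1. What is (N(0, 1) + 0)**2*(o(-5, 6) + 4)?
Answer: 51156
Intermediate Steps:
N(R, J) = -42*J (N(R, J) = -21*(J + J) = -21*2*J = -42*J)
o(X, g) = X**2
(N(0, 1) + 0)**2*(o(-5, 6) + 4) = (-42*1 + 0)**2*((-5)**2 + 4) = (-42 + 0)**2*(25 + 4) = (-42)**2*29 = 1764*29 = 51156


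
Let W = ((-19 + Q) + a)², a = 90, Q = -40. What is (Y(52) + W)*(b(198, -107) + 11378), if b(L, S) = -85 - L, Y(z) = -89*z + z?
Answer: -40108425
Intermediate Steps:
Y(z) = -88*z
W = 961 (W = ((-19 - 40) + 90)² = (-59 + 90)² = 31² = 961)
(Y(52) + W)*(b(198, -107) + 11378) = (-88*52 + 961)*((-85 - 1*198) + 11378) = (-4576 + 961)*((-85 - 198) + 11378) = -3615*(-283 + 11378) = -3615*11095 = -40108425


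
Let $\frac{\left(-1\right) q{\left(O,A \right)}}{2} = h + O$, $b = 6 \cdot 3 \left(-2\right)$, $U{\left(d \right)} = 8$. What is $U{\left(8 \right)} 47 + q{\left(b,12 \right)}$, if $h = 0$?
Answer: $448$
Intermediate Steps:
$b = -36$ ($b = 18 \left(-2\right) = -36$)
$q{\left(O,A \right)} = - 2 O$ ($q{\left(O,A \right)} = - 2 \left(0 + O\right) = - 2 O$)
$U{\left(8 \right)} 47 + q{\left(b,12 \right)} = 8 \cdot 47 - -72 = 376 + 72 = 448$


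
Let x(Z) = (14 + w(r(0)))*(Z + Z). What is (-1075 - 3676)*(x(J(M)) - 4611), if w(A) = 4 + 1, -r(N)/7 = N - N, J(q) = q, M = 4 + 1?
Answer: 21004171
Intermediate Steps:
M = 5
r(N) = 0 (r(N) = -7*(N - N) = -7*0 = 0)
w(A) = 5
x(Z) = 38*Z (x(Z) = (14 + 5)*(Z + Z) = 19*(2*Z) = 38*Z)
(-1075 - 3676)*(x(J(M)) - 4611) = (-1075 - 3676)*(38*5 - 4611) = -4751*(190 - 4611) = -4751*(-4421) = 21004171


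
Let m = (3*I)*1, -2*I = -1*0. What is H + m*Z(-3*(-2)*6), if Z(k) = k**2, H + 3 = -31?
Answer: -34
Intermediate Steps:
H = -34 (H = -3 - 31 = -34)
I = 0 (I = -(-1)*0/2 = -1/2*0 = 0)
m = 0 (m = (3*0)*1 = 0*1 = 0)
H + m*Z(-3*(-2)*6) = -34 + 0*(-3*(-2)*6)**2 = -34 + 0*(6*6)**2 = -34 + 0*36**2 = -34 + 0*1296 = -34 + 0 = -34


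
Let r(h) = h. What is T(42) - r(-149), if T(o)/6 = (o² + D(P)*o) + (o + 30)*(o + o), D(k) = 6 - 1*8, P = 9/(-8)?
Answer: 46517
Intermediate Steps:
P = -9/8 (P = 9*(-⅛) = -9/8 ≈ -1.1250)
D(k) = -2 (D(k) = 6 - 8 = -2)
T(o) = -12*o + 6*o² + 12*o*(30 + o) (T(o) = 6*((o² - 2*o) + (o + 30)*(o + o)) = 6*((o² - 2*o) + (30 + o)*(2*o)) = 6*((o² - 2*o) + 2*o*(30 + o)) = 6*(o² - 2*o + 2*o*(30 + o)) = -12*o + 6*o² + 12*o*(30 + o))
T(42) - r(-149) = 6*42*(58 + 3*42) - 1*(-149) = 6*42*(58 + 126) + 149 = 6*42*184 + 149 = 46368 + 149 = 46517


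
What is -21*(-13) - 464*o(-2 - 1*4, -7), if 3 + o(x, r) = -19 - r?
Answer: 7233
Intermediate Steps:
o(x, r) = -22 - r (o(x, r) = -3 + (-19 - r) = -22 - r)
-21*(-13) - 464*o(-2 - 1*4, -7) = -21*(-13) - 464*(-22 - 1*(-7)) = 273 - 464*(-22 + 7) = 273 - 464*(-15) = 273 + 6960 = 7233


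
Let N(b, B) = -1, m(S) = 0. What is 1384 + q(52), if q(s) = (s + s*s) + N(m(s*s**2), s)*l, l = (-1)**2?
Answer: 4139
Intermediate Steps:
l = 1
q(s) = -1 + s + s**2 (q(s) = (s + s*s) - 1*1 = (s + s**2) - 1 = -1 + s + s**2)
1384 + q(52) = 1384 + (-1 + 52 + 52**2) = 1384 + (-1 + 52 + 2704) = 1384 + 2755 = 4139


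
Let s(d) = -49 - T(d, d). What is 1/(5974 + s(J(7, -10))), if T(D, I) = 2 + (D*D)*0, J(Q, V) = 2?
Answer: 1/5923 ≈ 0.00016883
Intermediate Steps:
T(D, I) = 2 (T(D, I) = 2 + D²*0 = 2 + 0 = 2)
s(d) = -51 (s(d) = -49 - 1*2 = -49 - 2 = -51)
1/(5974 + s(J(7, -10))) = 1/(5974 - 51) = 1/5923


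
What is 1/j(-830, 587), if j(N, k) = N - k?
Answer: -1/1417 ≈ -0.00070572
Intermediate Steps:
1/j(-830, 587) = 1/(-830 - 1*587) = 1/(-830 - 587) = 1/(-1417) = -1/1417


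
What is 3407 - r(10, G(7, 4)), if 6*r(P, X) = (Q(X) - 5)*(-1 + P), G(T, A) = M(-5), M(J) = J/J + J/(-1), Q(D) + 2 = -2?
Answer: 6841/2 ≈ 3420.5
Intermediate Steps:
Q(D) = -4 (Q(D) = -2 - 2 = -4)
M(J) = 1 - J (M(J) = 1 + J*(-1) = 1 - J)
G(T, A) = 6 (G(T, A) = 1 - 1*(-5) = 1 + 5 = 6)
r(P, X) = 3/2 - 3*P/2 (r(P, X) = ((-4 - 5)*(-1 + P))/6 = (-9*(-1 + P))/6 = (9 - 9*P)/6 = 3/2 - 3*P/2)
3407 - r(10, G(7, 4)) = 3407 - (3/2 - 3/2*10) = 3407 - (3/2 - 15) = 3407 - 1*(-27/2) = 3407 + 27/2 = 6841/2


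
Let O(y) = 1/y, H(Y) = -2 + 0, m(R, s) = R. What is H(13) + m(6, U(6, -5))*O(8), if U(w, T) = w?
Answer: -5/4 ≈ -1.2500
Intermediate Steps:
H(Y) = -2
H(13) + m(6, U(6, -5))*O(8) = -2 + 6/8 = -2 + 6*(⅛) = -2 + ¾ = -5/4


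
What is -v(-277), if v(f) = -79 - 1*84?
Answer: 163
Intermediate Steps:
v(f) = -163 (v(f) = -79 - 84 = -163)
-v(-277) = -1*(-163) = 163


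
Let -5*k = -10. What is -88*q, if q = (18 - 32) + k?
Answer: 1056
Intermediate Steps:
k = 2 (k = -⅕*(-10) = 2)
q = -12 (q = (18 - 32) + 2 = -14 + 2 = -12)
-88*q = -88*(-12) = 1056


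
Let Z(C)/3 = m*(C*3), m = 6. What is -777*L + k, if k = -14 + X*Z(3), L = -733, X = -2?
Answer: 569203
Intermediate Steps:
Z(C) = 54*C (Z(C) = 3*(6*(C*3)) = 3*(6*(3*C)) = 3*(18*C) = 54*C)
k = -338 (k = -14 - 108*3 = -14 - 2*162 = -14 - 324 = -338)
-777*L + k = -777*(-733) - 338 = 569541 - 338 = 569203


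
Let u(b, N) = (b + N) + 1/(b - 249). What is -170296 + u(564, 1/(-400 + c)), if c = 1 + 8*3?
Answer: -1336639496/7875 ≈ -1.6973e+5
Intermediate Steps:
c = 25 (c = 1 + 24 = 25)
u(b, N) = N + b + 1/(-249 + b) (u(b, N) = (N + b) + 1/(-249 + b) = N + b + 1/(-249 + b))
-170296 + u(564, 1/(-400 + c)) = -170296 + (1 + 564**2 - 249/(-400 + 25) - 249*564 + 564/(-400 + 25))/(-249 + 564) = -170296 + (1 + 318096 - 249/(-375) - 140436 + 564/(-375))/315 = -170296 + (1 + 318096 - 249*(-1/375) - 140436 - 1/375*564)/315 = -170296 + (1 + 318096 + 83/125 - 140436 - 188/125)/315 = -170296 + (1/315)*(4441504/25) = -170296 + 4441504/7875 = -1336639496/7875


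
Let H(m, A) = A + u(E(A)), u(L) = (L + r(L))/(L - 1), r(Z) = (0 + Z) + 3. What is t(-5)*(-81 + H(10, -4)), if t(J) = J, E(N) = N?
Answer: 420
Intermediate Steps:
r(Z) = 3 + Z (r(Z) = Z + 3 = 3 + Z)
u(L) = (3 + 2*L)/(-1 + L) (u(L) = (L + (3 + L))/(L - 1) = (3 + 2*L)/(-1 + L))
H(m, A) = A + (3 + 2*A)/(-1 + A)
t(-5)*(-81 + H(10, -4)) = -5*(-81 + (3 - 4 + (-4)**2)/(-1 - 4)) = -5*(-81 + (3 - 4 + 16)/(-5)) = -5*(-81 - 1/5*15) = -5*(-81 - 3) = -5*(-84) = 420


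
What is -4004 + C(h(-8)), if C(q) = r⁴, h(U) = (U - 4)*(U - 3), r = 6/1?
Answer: -2708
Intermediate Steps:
r = 6 (r = 6*1 = 6)
h(U) = (-4 + U)*(-3 + U)
C(q) = 1296 (C(q) = 6⁴ = 1296)
-4004 + C(h(-8)) = -4004 + 1296 = -2708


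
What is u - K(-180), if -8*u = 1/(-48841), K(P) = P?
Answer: 70331041/390728 ≈ 180.00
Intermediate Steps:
u = 1/390728 (u = -⅛/(-48841) = -⅛*(-1/48841) = 1/390728 ≈ 2.5593e-6)
u - K(-180) = 1/390728 - 1*(-180) = 1/390728 + 180 = 70331041/390728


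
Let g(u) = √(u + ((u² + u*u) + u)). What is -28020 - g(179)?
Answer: -28020 - 6*√1790 ≈ -28274.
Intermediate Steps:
g(u) = √(2*u + 2*u²) (g(u) = √(u + ((u² + u²) + u)) = √(u + (2*u² + u)) = √(u + (u + 2*u²)) = √(2*u + 2*u²))
-28020 - g(179) = -28020 - √2*√(179*(1 + 179)) = -28020 - √2*√(179*180) = -28020 - √2*√32220 = -28020 - √2*6*√895 = -28020 - 6*√1790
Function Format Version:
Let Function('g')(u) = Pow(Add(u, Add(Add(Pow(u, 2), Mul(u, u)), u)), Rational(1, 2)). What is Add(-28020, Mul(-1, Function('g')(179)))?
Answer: Add(-28020, Mul(-6, Pow(1790, Rational(1, 2)))) ≈ -28274.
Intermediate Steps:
Function('g')(u) = Pow(Add(Mul(2, u), Mul(2, Pow(u, 2))), Rational(1, 2)) (Function('g')(u) = Pow(Add(u, Add(Add(Pow(u, 2), Pow(u, 2)), u)), Rational(1, 2)) = Pow(Add(u, Add(Mul(2, Pow(u, 2)), u)), Rational(1, 2)) = Pow(Add(u, Add(u, Mul(2, Pow(u, 2)))), Rational(1, 2)) = Pow(Add(Mul(2, u), Mul(2, Pow(u, 2))), Rational(1, 2)))
Add(-28020, Mul(-1, Function('g')(179))) = Add(-28020, Mul(-1, Mul(Pow(2, Rational(1, 2)), Pow(Mul(179, Add(1, 179)), Rational(1, 2))))) = Add(-28020, Mul(-1, Mul(Pow(2, Rational(1, 2)), Pow(Mul(179, 180), Rational(1, 2))))) = Add(-28020, Mul(-1, Mul(Pow(2, Rational(1, 2)), Pow(32220, Rational(1, 2))))) = Add(-28020, Mul(-1, Mul(Pow(2, Rational(1, 2)), Mul(6, Pow(895, Rational(1, 2)))))) = Add(-28020, Mul(-1, Mul(6, Pow(1790, Rational(1, 2))))) = Add(-28020, Mul(-6, Pow(1790, Rational(1, 2))))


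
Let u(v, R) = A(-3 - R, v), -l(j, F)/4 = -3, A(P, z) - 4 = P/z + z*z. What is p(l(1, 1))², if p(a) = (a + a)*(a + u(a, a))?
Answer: 14516100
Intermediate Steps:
A(P, z) = 4 + z² + P/z (A(P, z) = 4 + (P/z + z*z) = 4 + (P/z + z²) = 4 + (z² + P/z) = 4 + z² + P/z)
l(j, F) = 12 (l(j, F) = -4*(-3) = 12)
u(v, R) = 4 + v² + (-3 - R)/v
p(a) = 2*a*(a + (-3 - a + a*(4 + a²))/a) (p(a) = (a + a)*(a + (-3 - a + a*(4 + a²))/a) = (2*a)*(a + (-3 - a + a*(4 + a²))/a) = 2*a*(a + (-3 - a + a*(4 + a²))/a))
p(l(1, 1))² = (-6 - 2*12 + 2*12*(4 + 12 + 12²))² = (-6 - 24 + 2*12*(4 + 12 + 144))² = (-6 - 24 + 2*12*160)² = (-6 - 24 + 3840)² = 3810² = 14516100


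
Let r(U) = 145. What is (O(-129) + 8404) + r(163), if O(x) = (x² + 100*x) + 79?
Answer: 12369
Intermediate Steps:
O(x) = 79 + x² + 100*x
(O(-129) + 8404) + r(163) = ((79 + (-129)² + 100*(-129)) + 8404) + 145 = ((79 + 16641 - 12900) + 8404) + 145 = (3820 + 8404) + 145 = 12224 + 145 = 12369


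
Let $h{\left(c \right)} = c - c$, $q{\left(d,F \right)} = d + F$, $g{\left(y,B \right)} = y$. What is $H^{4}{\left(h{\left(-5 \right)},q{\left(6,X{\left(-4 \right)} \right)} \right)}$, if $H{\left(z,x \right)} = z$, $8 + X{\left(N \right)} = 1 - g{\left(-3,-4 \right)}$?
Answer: $0$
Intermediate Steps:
$X{\left(N \right)} = -4$ ($X{\left(N \right)} = -8 + \left(1 - -3\right) = -8 + \left(1 + 3\right) = -8 + 4 = -4$)
$q{\left(d,F \right)} = F + d$
$h{\left(c \right)} = 0$
$H^{4}{\left(h{\left(-5 \right)},q{\left(6,X{\left(-4 \right)} \right)} \right)} = 0^{4} = 0$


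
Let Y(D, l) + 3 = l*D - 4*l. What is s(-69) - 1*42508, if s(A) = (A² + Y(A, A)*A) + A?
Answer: -385162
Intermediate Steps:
Y(D, l) = -3 - 4*l + D*l (Y(D, l) = -3 + (l*D - 4*l) = -3 + (D*l - 4*l) = -3 + (-4*l + D*l) = -3 - 4*l + D*l)
s(A) = A + A² + A*(-3 + A² - 4*A) (s(A) = (A² + (-3 - 4*A + A*A)*A) + A = (A² + (-3 - 4*A + A²)*A) + A = (A² + (-3 + A² - 4*A)*A) + A = (A² + A*(-3 + A² - 4*A)) + A = A + A² + A*(-3 + A² - 4*A))
s(-69) - 1*42508 = -69*(-2 + (-69)² - 3*(-69)) - 1*42508 = -69*(-2 + 4761 + 207) - 42508 = -69*4966 - 42508 = -342654 - 42508 = -385162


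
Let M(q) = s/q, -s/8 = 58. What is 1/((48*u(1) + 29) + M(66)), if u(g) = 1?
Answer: 33/2309 ≈ 0.014292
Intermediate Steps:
s = -464 (s = -8*58 = -464)
M(q) = -464/q
1/((48*u(1) + 29) + M(66)) = 1/((48*1 + 29) - 464/66) = 1/((48 + 29) - 464*1/66) = 1/(77 - 232/33) = 1/(2309/33) = 33/2309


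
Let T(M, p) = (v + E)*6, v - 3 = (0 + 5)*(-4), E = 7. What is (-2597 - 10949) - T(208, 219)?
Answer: -13486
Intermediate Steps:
v = -17 (v = 3 + (0 + 5)*(-4) = 3 + 5*(-4) = 3 - 20 = -17)
T(M, p) = -60 (T(M, p) = (-17 + 7)*6 = -10*6 = -60)
(-2597 - 10949) - T(208, 219) = (-2597 - 10949) - 1*(-60) = -13546 + 60 = -13486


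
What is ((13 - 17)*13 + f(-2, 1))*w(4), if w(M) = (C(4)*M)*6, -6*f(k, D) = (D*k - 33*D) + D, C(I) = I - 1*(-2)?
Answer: -6672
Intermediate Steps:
C(I) = 2 + I (C(I) = I + 2 = 2 + I)
f(k, D) = 16*D/3 - D*k/6 (f(k, D) = -((D*k - 33*D) + D)/6 = -((-33*D + D*k) + D)/6 = -(-32*D + D*k)/6 = 16*D/3 - D*k/6)
w(M) = 36*M (w(M) = ((2 + 4)*M)*6 = (6*M)*6 = 36*M)
((13 - 17)*13 + f(-2, 1))*w(4) = ((13 - 17)*13 + (⅙)*1*(32 - 1*(-2)))*(36*4) = (-4*13 + (⅙)*1*(32 + 2))*144 = (-52 + (⅙)*1*34)*144 = (-52 + 17/3)*144 = -139/3*144 = -6672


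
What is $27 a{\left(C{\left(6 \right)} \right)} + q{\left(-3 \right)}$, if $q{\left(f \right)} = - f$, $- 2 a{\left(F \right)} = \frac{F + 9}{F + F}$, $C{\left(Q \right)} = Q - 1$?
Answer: $- \frac{159}{10} \approx -15.9$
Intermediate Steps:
$C{\left(Q \right)} = -1 + Q$
$a{\left(F \right)} = - \frac{9 + F}{4 F}$ ($a{\left(F \right)} = - \frac{\left(F + 9\right) \frac{1}{F + F}}{2} = - \frac{\left(9 + F\right) \frac{1}{2 F}}{2} = - \frac{\frac{1}{2} \frac{1}{F} \left(9 + F\right)}{2} = - \frac{9 + F}{4 F}$)
$27 a{\left(C{\left(6 \right)} \right)} + q{\left(-3 \right)} = 27 \frac{-9 - \left(-1 + 6\right)}{4 \left(-1 + 6\right)} - -3 = 27 \frac{-9 - 5}{4 \cdot 5} + 3 = 27 \cdot \frac{1}{4} \cdot \frac{1}{5} \left(-9 - 5\right) + 3 = 27 \cdot \frac{1}{4} \cdot \frac{1}{5} \left(-14\right) + 3 = 27 \left(- \frac{7}{10}\right) + 3 = - \frac{189}{10} + 3 = - \frac{159}{10}$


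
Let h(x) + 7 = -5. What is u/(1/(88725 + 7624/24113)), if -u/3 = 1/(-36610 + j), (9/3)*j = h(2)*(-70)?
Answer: 2139433549/292008430 ≈ 7.3266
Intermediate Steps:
h(x) = -12 (h(x) = -7 - 5 = -12)
j = 280 (j = (-12*(-70))/3 = (⅓)*840 = 280)
u = 1/12110 (u = -3/(-36610 + 280) = -3/(-36330) = -3*(-1/36330) = 1/12110 ≈ 8.2576e-5)
u/(1/(88725 + 7624/24113)) = 1/(12110*(1/(88725 + 7624/24113))) = 1/(12110*(1/(2139433549/24113))) = 1/(12110*(24113/2139433549)) = (1/12110)*(2139433549/24113) = 2139433549/292008430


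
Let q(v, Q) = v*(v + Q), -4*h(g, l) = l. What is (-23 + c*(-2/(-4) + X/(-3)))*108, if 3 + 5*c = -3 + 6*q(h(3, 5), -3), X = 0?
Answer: -44091/20 ≈ -2204.6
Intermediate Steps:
h(g, l) = -l/4
q(v, Q) = v*(Q + v)
c = 207/40 (c = -3/5 + (-3 + 6*((-1/4*5)*(-3 - 1/4*5)))/5 = -3/5 + (-3 + 6*(-5*(-3 - 5/4)/4))/5 = -3/5 + (-3 + 6*(-5/4*(-17/4)))/5 = -3/5 + (-3 + 6*(85/16))/5 = -3/5 + (-3 + 255/8)/5 = -3/5 + (1/5)*(231/8) = -3/5 + 231/40 = 207/40 ≈ 5.1750)
(-23 + c*(-2/(-4) + X/(-3)))*108 = (-23 + 207*(-2/(-4) + 0/(-3))/40)*108 = (-23 + 207*(-2*(-1/4) + 0*(-1/3))/40)*108 = (-23 + 207*(1/2 + 0)/40)*108 = (-23 + (207/40)*(1/2))*108 = (-23 + 207/80)*108 = -1633/80*108 = -44091/20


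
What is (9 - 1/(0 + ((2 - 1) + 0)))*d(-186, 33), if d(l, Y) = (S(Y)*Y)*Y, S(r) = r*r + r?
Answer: 9774864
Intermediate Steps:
S(r) = r + r² (S(r) = r² + r = r + r²)
d(l, Y) = Y³*(1 + Y) (d(l, Y) = ((Y*(1 + Y))*Y)*Y = (Y²*(1 + Y))*Y = Y³*(1 + Y))
(9 - 1/(0 + ((2 - 1) + 0)))*d(-186, 33) = (9 - 1/(0 + ((2 - 1) + 0)))*(33³*(1 + 33)) = (9 - 1/(0 + (1 + 0)))*(35937*34) = (9 - 1/(0 + 1))*1221858 = (9 - 1/1)*1221858 = (9 - 1*1)*1221858 = (9 - 1)*1221858 = 8*1221858 = 9774864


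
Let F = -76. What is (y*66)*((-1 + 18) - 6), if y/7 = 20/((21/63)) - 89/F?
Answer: 11813109/38 ≈ 3.1087e+5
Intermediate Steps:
y = 32543/76 (y = 7*(20/((21/63)) - 89/(-76)) = 7*(20/((21*(1/63))) - 89*(-1/76)) = 7*(20/(1/3) + 89/76) = 7*(20*3 + 89/76) = 7*(60 + 89/76) = 7*(4649/76) = 32543/76 ≈ 428.20)
(y*66)*((-1 + 18) - 6) = ((32543/76)*66)*((-1 + 18) - 6) = 1073919*(17 - 6)/38 = (1073919/38)*11 = 11813109/38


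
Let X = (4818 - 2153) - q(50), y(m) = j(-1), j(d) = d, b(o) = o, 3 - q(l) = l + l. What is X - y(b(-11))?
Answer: 2763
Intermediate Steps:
q(l) = 3 - 2*l (q(l) = 3 - (l + l) = 3 - 2*l)
y(m) = -1
X = 2762 (X = (4818 - 2153) - (3 - 2*50) = 2665 - (3 - 100) = 2665 - 1*(-97) = 2665 + 97 = 2762)
X - y(b(-11)) = 2762 - 1*(-1) = 2762 + 1 = 2763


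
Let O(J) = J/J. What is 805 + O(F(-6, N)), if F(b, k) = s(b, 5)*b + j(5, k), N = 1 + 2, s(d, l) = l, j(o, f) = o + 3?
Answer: 806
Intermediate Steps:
j(o, f) = 3 + o
N = 3
F(b, k) = 8 + 5*b (F(b, k) = 5*b + (3 + 5) = 5*b + 8 = 8 + 5*b)
O(J) = 1
805 + O(F(-6, N)) = 805 + 1 = 806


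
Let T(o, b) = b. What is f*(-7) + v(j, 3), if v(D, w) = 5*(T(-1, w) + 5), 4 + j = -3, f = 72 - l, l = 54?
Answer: -86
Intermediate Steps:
f = 18 (f = 72 - 1*54 = 72 - 54 = 18)
j = -7 (j = -4 - 3 = -7)
v(D, w) = 25 + 5*w (v(D, w) = 5*(w + 5) = 5*(5 + w) = 25 + 5*w)
f*(-7) + v(j, 3) = 18*(-7) + (25 + 5*3) = -126 + (25 + 15) = -126 + 40 = -86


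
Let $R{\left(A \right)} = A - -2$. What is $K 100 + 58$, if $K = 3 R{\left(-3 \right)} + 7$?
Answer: $458$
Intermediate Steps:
$R{\left(A \right)} = 2 + A$ ($R{\left(A \right)} = A + 2 = 2 + A$)
$K = 4$ ($K = 3 \left(2 - 3\right) + 7 = 3 \left(-1\right) + 7 = -3 + 7 = 4$)
$K 100 + 58 = 4 \cdot 100 + 58 = 400 + 58 = 458$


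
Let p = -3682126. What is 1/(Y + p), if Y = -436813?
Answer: -1/4118939 ≈ -2.4278e-7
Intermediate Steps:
1/(Y + p) = 1/(-436813 - 3682126) = 1/(-4118939) = -1/4118939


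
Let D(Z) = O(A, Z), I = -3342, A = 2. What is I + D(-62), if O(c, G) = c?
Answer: -3340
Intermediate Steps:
D(Z) = 2
I + D(-62) = -3342 + 2 = -3340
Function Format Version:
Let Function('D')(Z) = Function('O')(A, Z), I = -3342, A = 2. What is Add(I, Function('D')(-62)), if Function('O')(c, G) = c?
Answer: -3340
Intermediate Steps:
Function('D')(Z) = 2
Add(I, Function('D')(-62)) = Add(-3342, 2) = -3340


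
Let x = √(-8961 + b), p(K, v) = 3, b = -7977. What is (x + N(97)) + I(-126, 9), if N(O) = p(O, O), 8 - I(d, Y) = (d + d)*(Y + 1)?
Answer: 2531 + 3*I*√1882 ≈ 2531.0 + 130.15*I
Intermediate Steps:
I(d, Y) = 8 - 2*d*(1 + Y) (I(d, Y) = 8 - (d + d)*(Y + 1) = 8 - 2*d*(1 + Y))
N(O) = 3
x = 3*I*√1882 (x = √(-8961 - 7977) = √(-16938) = 3*I*√1882 ≈ 130.15*I)
(x + N(97)) + I(-126, 9) = (3*I*√1882 + 3) + (8 - 2*(-126) - 2*9*(-126)) = (3 + 3*I*√1882) + (8 + 252 + 2268) = (3 + 3*I*√1882) + 2528 = 2531 + 3*I*√1882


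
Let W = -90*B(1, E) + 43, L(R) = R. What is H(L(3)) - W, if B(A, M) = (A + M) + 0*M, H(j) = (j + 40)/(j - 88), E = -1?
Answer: -3698/85 ≈ -43.506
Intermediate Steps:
H(j) = (40 + j)/(-88 + j)
B(A, M) = A + M (B(A, M) = (A + M) + 0 = A + M)
W = 43 (W = -90*(1 - 1) + 43 = -90*0 + 43 = 0 + 43 = 43)
H(L(3)) - W = (40 + 3)/(-88 + 3) - 1*43 = 43/(-85) - 43 = -1/85*43 - 43 = -43/85 - 43 = -3698/85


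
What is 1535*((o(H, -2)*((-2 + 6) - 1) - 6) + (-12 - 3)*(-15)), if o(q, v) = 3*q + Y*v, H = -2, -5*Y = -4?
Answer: 301167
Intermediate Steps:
Y = ⅘ (Y = -⅕*(-4) = ⅘ ≈ 0.80000)
o(q, v) = 3*q + 4*v/5
1535*((o(H, -2)*((-2 + 6) - 1) - 6) + (-12 - 3)*(-15)) = 1535*(((3*(-2) + (⅘)*(-2))*((-2 + 6) - 1) - 6) + (-12 - 3)*(-15)) = 1535*(((-6 - 8/5)*(4 - 1) - 6) - 15*(-15)) = 1535*((-38/5*3 - 6) + 225) = 1535*((-114/5 - 6) + 225) = 1535*(-144/5 + 225) = 1535*(981/5) = 301167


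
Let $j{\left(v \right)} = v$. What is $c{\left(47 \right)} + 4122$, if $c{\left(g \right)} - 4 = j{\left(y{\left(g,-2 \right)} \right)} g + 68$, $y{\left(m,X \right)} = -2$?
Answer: $4100$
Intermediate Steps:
$c{\left(g \right)} = 72 - 2 g$ ($c{\left(g \right)} = 4 - \left(-68 + 2 g\right) = 72 - 2 g$)
$c{\left(47 \right)} + 4122 = \left(72 - 94\right) + 4122 = -22 + 4122 = 4100$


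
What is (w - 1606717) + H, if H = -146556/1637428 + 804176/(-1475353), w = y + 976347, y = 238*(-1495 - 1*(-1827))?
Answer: -332988469151723833/603946078021 ≈ -5.5136e+5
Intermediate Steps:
y = 79016 (y = 238*(-1495 + 1827) = 238*332 = 79016)
w = 1055363 (w = 79016 + 976347 = 1055363)
H = -383250533399/603946078021 (H = -146556*1/1637428 + 804176*(-1/1475353) = -36639/409357 - 804176/1475353 = -383250533399/603946078021 ≈ -0.63458)
(w - 1606717) + H = (1055363 - 1606717) - 383250533399/603946078021 = -551354 - 383250533399/603946078021 = -332988469151723833/603946078021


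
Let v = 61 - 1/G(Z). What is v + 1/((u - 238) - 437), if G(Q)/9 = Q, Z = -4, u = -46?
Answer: 1584001/25956 ≈ 61.026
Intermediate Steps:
G(Q) = 9*Q
v = 2197/36 (v = 61 - 1/(9*(-4)) = 61 - 1/(-36) = 61 - 1*(-1/36) = 61 + 1/36 = 2197/36 ≈ 61.028)
v + 1/((u - 238) - 437) = 2197/36 + 1/((-46 - 238) - 437) = 2197/36 + 1/(-284 - 437) = 2197/36 + 1/(-721) = 2197/36 - 1/721 = 1584001/25956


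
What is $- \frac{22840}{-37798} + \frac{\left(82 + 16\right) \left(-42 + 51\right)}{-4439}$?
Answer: $\frac{34024462}{83892661} \approx 0.40557$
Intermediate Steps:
$- \frac{22840}{-37798} + \frac{\left(82 + 16\right) \left(-42 + 51\right)}{-4439} = \left(-22840\right) \left(- \frac{1}{37798}\right) + 98 \cdot 9 \left(- \frac{1}{4439}\right) = \frac{11420}{18899} + 882 \left(- \frac{1}{4439}\right) = \frac{11420}{18899} - \frac{882}{4439} = \frac{34024462}{83892661}$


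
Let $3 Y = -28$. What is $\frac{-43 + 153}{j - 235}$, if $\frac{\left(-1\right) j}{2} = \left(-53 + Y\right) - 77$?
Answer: $\frac{330}{131} \approx 2.5191$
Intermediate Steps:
$Y = - \frac{28}{3}$ ($Y = \frac{1}{3} \left(-28\right) = - \frac{28}{3} \approx -9.3333$)
$j = \frac{836}{3}$ ($j = - 2 \left(\left(-53 - \frac{28}{3}\right) - 77\right) = - 2 \left(- \frac{187}{3} - 77\right) = \left(-2\right) \left(- \frac{418}{3}\right) = \frac{836}{3} \approx 278.67$)
$\frac{-43 + 153}{j - 235} = \frac{-43 + 153}{\frac{836}{3} - 235} = \frac{110}{\frac{131}{3}} = 110 \cdot \frac{3}{131} = \frac{330}{131}$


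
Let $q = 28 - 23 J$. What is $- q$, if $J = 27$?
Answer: $593$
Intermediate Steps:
$q = -593$ ($q = 28 - 621 = -593$)
$- q = \left(-1\right) \left(-593\right) = 593$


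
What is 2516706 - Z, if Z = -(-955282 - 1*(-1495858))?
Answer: 3057282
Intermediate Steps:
Z = -540576 (Z = -(-955282 + 1495858) = -1*540576 = -540576)
2516706 - Z = 2516706 - 1*(-540576) = 2516706 + 540576 = 3057282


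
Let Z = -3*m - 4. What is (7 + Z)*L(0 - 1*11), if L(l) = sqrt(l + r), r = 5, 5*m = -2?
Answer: 21*I*sqrt(6)/5 ≈ 10.288*I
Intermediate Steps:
m = -2/5 (m = (1/5)*(-2) = -2/5 ≈ -0.40000)
L(l) = sqrt(5 + l) (L(l) = sqrt(l + 5) = sqrt(5 + l))
Z = -14/5 (Z = -3*(-2/5) - 4 = 6/5 - 4 = -14/5 ≈ -2.8000)
(7 + Z)*L(0 - 1*11) = (7 - 14/5)*sqrt(5 + (0 - 1*11)) = 21*sqrt(5 + (0 - 11))/5 = 21*sqrt(5 - 11)/5 = 21*sqrt(-6)/5 = 21*(I*sqrt(6))/5 = 21*I*sqrt(6)/5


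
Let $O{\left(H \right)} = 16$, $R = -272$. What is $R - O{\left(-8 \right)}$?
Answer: $-288$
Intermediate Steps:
$R - O{\left(-8 \right)} = -272 - 16 = -288$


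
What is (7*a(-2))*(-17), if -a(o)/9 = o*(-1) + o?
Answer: 0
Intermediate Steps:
a(o) = 0 (a(o) = -9*(o*(-1) + o) = -9*(-o + o) = -9*0 = 0)
(7*a(-2))*(-17) = (7*0)*(-17) = 0*(-17) = 0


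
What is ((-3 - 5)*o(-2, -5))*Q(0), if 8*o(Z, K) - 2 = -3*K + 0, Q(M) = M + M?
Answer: 0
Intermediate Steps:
Q(M) = 2*M
o(Z, K) = ¼ - 3*K/8 (o(Z, K) = ¼ + (-3*K + 0)/8 = ¼ + (-3*K)/8 = ¼ - 3*K/8)
((-3 - 5)*o(-2, -5))*Q(0) = ((-3 - 5)*(¼ - 3/8*(-5)))*(2*0) = -8*(¼ + 15/8)*0 = -8*17/8*0 = -17*0 = 0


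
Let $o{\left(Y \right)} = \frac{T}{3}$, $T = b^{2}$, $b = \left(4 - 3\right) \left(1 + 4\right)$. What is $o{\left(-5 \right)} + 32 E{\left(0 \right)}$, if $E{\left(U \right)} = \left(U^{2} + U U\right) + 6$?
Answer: $\frac{601}{3} \approx 200.33$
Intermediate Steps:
$b = 5$ ($b = 1 \cdot 5 = 5$)
$T = 25$ ($T = 5^{2} = 25$)
$E{\left(U \right)} = 6 + 2 U^{2}$ ($E{\left(U \right)} = \left(U^{2} + U^{2}\right) + 6 = 2 U^{2} + 6 = 6 + 2 U^{2}$)
$o{\left(Y \right)} = \frac{25}{3}$
$o{\left(-5 \right)} + 32 E{\left(0 \right)} = \frac{25}{3} + 32 \left(6 + 2 \cdot 0^{2}\right) = \frac{25}{3} + 32 \left(6 + 2 \cdot 0\right) = \frac{25}{3} + 32 \left(6 + 0\right) = \frac{25}{3} + 32 \cdot 6 = \frac{25}{3} + 192 = \frac{601}{3}$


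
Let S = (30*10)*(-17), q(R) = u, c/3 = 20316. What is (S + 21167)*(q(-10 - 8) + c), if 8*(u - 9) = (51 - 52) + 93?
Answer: 1959161779/2 ≈ 9.7958e+8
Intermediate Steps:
c = 60948 (c = 3*20316 = 60948)
u = 41/2 (u = 9 + ((51 - 52) + 93)/8 = 9 + (-1 + 93)/8 = 9 + (⅛)*92 = 9 + 23/2 = 41/2 ≈ 20.500)
q(R) = 41/2
S = -5100 (S = 300*(-17) = -5100)
(S + 21167)*(q(-10 - 8) + c) = (-5100 + 21167)*(41/2 + 60948) = 16067*(121937/2) = 1959161779/2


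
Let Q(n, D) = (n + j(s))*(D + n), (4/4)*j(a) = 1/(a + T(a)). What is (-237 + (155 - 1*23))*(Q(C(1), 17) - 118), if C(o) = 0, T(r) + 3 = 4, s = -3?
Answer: 26565/2 ≈ 13283.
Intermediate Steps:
T(r) = 1 (T(r) = -3 + 4 = 1)
j(a) = 1/(1 + a) (j(a) = 1/(a + 1) = 1/(1 + a))
Q(n, D) = (-½ + n)*(D + n) (Q(n, D) = (n + 1/(1 - 3))*(D + n) = (n + 1/(-2))*(D + n) = (n - ½)*(D + n) = (-½ + n)*(D + n))
(-237 + (155 - 1*23))*(Q(C(1), 17) - 118) = (-237 + (155 - 1*23))*((0² - ½*17 - ½*0 + 17*0) - 118) = (-237 + (155 - 23))*((0 - 17/2 + 0 + 0) - 118) = (-237 + 132)*(-17/2 - 118) = -105*(-253/2) = 26565/2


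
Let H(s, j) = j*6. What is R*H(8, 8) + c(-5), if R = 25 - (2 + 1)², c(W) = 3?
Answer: 771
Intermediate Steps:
H(s, j) = 6*j
R = 16 (R = 25 - 1*3² = 25 - 1*9 = 25 - 9 = 16)
R*H(8, 8) + c(-5) = 16*(6*8) + 3 = 16*48 + 3 = 768 + 3 = 771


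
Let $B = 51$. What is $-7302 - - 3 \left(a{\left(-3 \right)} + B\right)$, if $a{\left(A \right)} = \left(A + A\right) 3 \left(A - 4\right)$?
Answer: $-6771$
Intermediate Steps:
$a{\left(A \right)} = 6 A \left(-4 + A\right)$ ($a{\left(A \right)} = 2 A 3 \left(-4 + A\right) = 6 A \left(-4 + A\right)$)
$-7302 - - 3 \left(a{\left(-3 \right)} + B\right) = -7302 - - 3 \left(6 \left(-3\right) \left(-4 - 3\right) + 51\right) = -7302 - - 3 \left(6 \left(-3\right) \left(-7\right) + 51\right) = -7302 - - 3 \left(126 + 51\right) = -7302 - \left(-3\right) 177 = -7302 - -531 = -7302 + 531 = -6771$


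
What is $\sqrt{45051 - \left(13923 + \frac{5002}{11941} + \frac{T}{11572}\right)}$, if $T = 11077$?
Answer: $\frac{11 \sqrt{10148445706338415}}{6280966} \approx 176.43$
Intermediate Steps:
$\sqrt{45051 - \left(13923 + \frac{5002}{11941} + \frac{T}{11572}\right)} = \sqrt{45051 - \left(13923 + \frac{1007}{1052} + \frac{5002}{11941}\right)} = \sqrt{45051 - \frac{174917065927}{12561932}} = \sqrt{\frac{391010532605}{12561932}} = \frac{11 \sqrt{10148445706338415}}{6280966}$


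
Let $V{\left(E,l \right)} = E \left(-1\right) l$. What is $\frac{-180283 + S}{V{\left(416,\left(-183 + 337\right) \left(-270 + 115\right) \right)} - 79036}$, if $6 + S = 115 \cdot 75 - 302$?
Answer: $- \frac{28661}{1641814} \approx -0.017457$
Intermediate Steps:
$V{\left(E,l \right)} = - E l$
$S = 8317$ ($S = -6 + \left(115 \cdot 75 - 302\right) = -6 + \left(8625 - 302\right) = -6 + 8323 = 8317$)
$\frac{-180283 + S}{V{\left(416,\left(-183 + 337\right) \left(-270 + 115\right) \right)} - 79036} = \frac{-180283 + 8317}{\left(-1\right) 416 \left(-183 + 337\right) \left(-270 + 115\right) - 79036} = - \frac{171966}{\left(-1\right) 416 \cdot 154 \left(-155\right) - 79036} = - \frac{171966}{\left(-1\right) 416 \left(-23870\right) - 79036} = - \frac{171966}{9929920 - 79036} = - \frac{171966}{9850884} = \left(-171966\right) \frac{1}{9850884} = - \frac{28661}{1641814}$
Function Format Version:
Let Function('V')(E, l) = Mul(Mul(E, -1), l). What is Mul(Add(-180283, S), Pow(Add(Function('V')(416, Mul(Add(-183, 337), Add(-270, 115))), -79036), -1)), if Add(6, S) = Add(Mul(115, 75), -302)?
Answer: Rational(-28661, 1641814) ≈ -0.017457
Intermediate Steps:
Function('V')(E, l) = Mul(-1, E, l) (Function('V')(E, l) = Mul(Mul(-1, E), l) = Mul(-1, E, l))
S = 8317 (S = Add(-6, Add(Mul(115, 75), -302)) = Add(-6, Add(8625, -302)) = Add(-6, 8323) = 8317)
Mul(Add(-180283, S), Pow(Add(Function('V')(416, Mul(Add(-183, 337), Add(-270, 115))), -79036), -1)) = Mul(Add(-180283, 8317), Pow(Add(Mul(-1, 416, Mul(Add(-183, 337), Add(-270, 115))), -79036), -1)) = Mul(-171966, Pow(Add(Mul(-1, 416, Mul(154, -155)), -79036), -1)) = Mul(-171966, Pow(Add(Mul(-1, 416, -23870), -79036), -1)) = Mul(-171966, Pow(Add(9929920, -79036), -1)) = Mul(-171966, Pow(9850884, -1)) = Mul(-171966, Rational(1, 9850884)) = Rational(-28661, 1641814)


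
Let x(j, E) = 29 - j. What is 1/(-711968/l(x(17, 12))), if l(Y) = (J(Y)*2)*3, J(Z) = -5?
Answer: 15/355984 ≈ 4.2137e-5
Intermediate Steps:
l(Y) = -30 (l(Y) = -5*2*3 = -10*3 = -30)
1/(-711968/l(x(17, 12))) = 1/(-711968/(-30)) = 1/(-711968*(-1/30)) = 1/(355984/15) = 15/355984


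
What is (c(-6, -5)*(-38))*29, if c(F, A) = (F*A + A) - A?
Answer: -33060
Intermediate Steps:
c(F, A) = A*F (c(F, A) = (A*F + A) - A = (A + A*F) - A = A*F)
(c(-6, -5)*(-38))*29 = (-5*(-6)*(-38))*29 = (30*(-38))*29 = -1140*29 = -33060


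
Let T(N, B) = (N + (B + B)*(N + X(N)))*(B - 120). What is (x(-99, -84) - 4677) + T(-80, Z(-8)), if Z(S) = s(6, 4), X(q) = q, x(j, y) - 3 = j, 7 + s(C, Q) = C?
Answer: -33813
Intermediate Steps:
s(C, Q) = -7 + C
x(j, y) = 3 + j
Z(S) = -1 (Z(S) = -7 + 6 = -1)
T(N, B) = (-120 + B)*(N + 4*B*N) (T(N, B) = (N + (B + B)*(N + N))*(B - 120) = (N + (2*B)*(2*N))*(-120 + B) = (N + 4*B*N)*(-120 + B) = (-120 + B)*(N + 4*B*N))
(x(-99, -84) - 4677) + T(-80, Z(-8)) = ((3 - 99) - 4677) - 80*(-120 - 479*(-1) + 4*(-1)²) = (-96 - 4677) - 80*(-120 + 479 + 4*1) = -4773 - 80*(-120 + 479 + 4) = -4773 - 80*363 = -4773 - 29040 = -33813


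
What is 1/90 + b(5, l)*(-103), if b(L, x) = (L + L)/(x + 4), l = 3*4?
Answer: -23171/360 ≈ -64.364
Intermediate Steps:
l = 12
b(L, x) = 2*L/(4 + x) (b(L, x) = (2*L)/(4 + x) = 2*L/(4 + x))
1/90 + b(5, l)*(-103) = 1/90 + (2*5/(4 + 12))*(-103) = 1/90 + (2*5/16)*(-103) = 1/90 + (2*5*(1/16))*(-103) = 1/90 + (5/8)*(-103) = 1/90 - 515/8 = -23171/360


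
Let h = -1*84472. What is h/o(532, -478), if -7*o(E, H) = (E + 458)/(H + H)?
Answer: -282643312/495 ≈ -5.7100e+5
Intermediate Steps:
h = -84472
o(E, H) = -(458 + E)/(14*H) (o(E, H) = -(E + 458)/(7*(H + H)) = -(458 + E)/(7*(2*H)) = -(458 + E)*1/(2*H)/7 = -(458 + E)/(14*H))
h/o(532, -478) = -84472*(-6692/(-458 - 1*532)) = -84472*(-6692/(-458 - 532)) = -84472/((1/14)*(-1/478)*(-990)) = -84472/495/3346 = -84472*3346/495 = -282643312/495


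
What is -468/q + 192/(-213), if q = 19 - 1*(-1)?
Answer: -8627/355 ≈ -24.301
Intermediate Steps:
q = 20 (q = 19 - (-1) = 19 - 1*(-1) = 19 + 1 = 20)
-468/q + 192/(-213) = -468/20 + 192/(-213) = -468*1/20 + 192*(-1/213) = -117/5 - 64/71 = -8627/355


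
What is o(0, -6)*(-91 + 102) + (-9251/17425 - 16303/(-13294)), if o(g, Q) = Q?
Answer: -52344871/801550 ≈ -65.305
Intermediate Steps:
o(0, -6)*(-91 + 102) + (-9251/17425 - 16303/(-13294)) = -6*(-91 + 102) + (-9251/17425 - 16303/(-13294)) = -6*11 + (-9251*1/17425 - 16303*(-1/13294)) = -66 + (-9251/17425 + 959/782) = -66 + 557429/801550 = -52344871/801550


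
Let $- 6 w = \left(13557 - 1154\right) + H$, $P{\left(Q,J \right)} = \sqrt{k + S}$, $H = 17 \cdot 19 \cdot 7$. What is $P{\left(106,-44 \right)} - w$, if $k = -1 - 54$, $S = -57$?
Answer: $2444 + 4 i \sqrt{7} \approx 2444.0 + 10.583 i$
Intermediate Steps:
$k = -55$ ($k = -1 - 54 = -55$)
$H = 2261$ ($H = 323 \cdot 7 = 2261$)
$P{\left(Q,J \right)} = 4 i \sqrt{7}$ ($P{\left(Q,J \right)} = \sqrt{-55 - 57} = \sqrt{-112} = 4 i \sqrt{7}$)
$w = -2444$ ($w = - \frac{\left(13557 - 1154\right) + 2261}{6} = - \frac{12403 + 2261}{6} = \left(- \frac{1}{6}\right) 14664 = -2444$)
$P{\left(106,-44 \right)} - w = 4 i \sqrt{7} - -2444 = 4 i \sqrt{7} + 2444 = 2444 + 4 i \sqrt{7}$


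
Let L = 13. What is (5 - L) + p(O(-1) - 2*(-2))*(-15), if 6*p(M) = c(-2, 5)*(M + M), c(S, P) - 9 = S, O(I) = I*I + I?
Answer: -148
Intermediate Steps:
O(I) = I + I² (O(I) = I² + I = I + I²)
c(S, P) = 9 + S
p(M) = 7*M/3 (p(M) = ((9 - 2)*(M + M))/6 = (7*(2*M))/6 = (14*M)/6 = 7*M/3)
(5 - L) + p(O(-1) - 2*(-2))*(-15) = (5 - 1*13) + (7*(-(1 - 1) - 2*(-2))/3)*(-15) = (5 - 13) + (7*(-1*0 + 4)/3)*(-15) = -8 + (7*(0 + 4)/3)*(-15) = -8 + ((7/3)*4)*(-15) = -8 + (28/3)*(-15) = -8 - 140 = -148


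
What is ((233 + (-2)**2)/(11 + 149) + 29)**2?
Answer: 23785129/25600 ≈ 929.11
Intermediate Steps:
((233 + (-2)**2)/(11 + 149) + 29)**2 = ((233 + 4)/160 + 29)**2 = (237*(1/160) + 29)**2 = (237/160 + 29)**2 = (4877/160)**2 = 23785129/25600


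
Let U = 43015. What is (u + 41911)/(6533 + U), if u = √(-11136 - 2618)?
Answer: 41911/49548 + 23*I*√26/49548 ≈ 0.84587 + 0.0023669*I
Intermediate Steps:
u = 23*I*√26 (u = √(-13754) = 23*I*√26 ≈ 117.28*I)
(u + 41911)/(6533 + U) = (23*I*√26 + 41911)/(6533 + 43015) = (41911 + 23*I*√26)/49548 = (41911 + 23*I*√26)*(1/49548) = 41911/49548 + 23*I*√26/49548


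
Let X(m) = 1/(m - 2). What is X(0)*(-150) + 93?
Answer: 168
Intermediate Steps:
X(m) = 1/(-2 + m)
X(0)*(-150) + 93 = -150/(-2 + 0) + 93 = -150/(-2) + 93 = -½*(-150) + 93 = 75 + 93 = 168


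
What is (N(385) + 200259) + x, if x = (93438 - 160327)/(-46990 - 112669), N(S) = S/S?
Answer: 31973378229/159659 ≈ 2.0026e+5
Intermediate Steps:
N(S) = 1
x = 66889/159659 (x = -66889/(-159659) = -66889*(-1/159659) = 66889/159659 ≈ 0.41895)
(N(385) + 200259) + x = (1 + 200259) + 66889/159659 = 200260 + 66889/159659 = 31973378229/159659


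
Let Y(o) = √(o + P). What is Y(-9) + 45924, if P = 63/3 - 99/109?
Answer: 45924 + √131781/109 ≈ 45927.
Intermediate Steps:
P = 2190/109 (P = 63*(⅓) - 99*1/109 = 21 - 99/109 = 2190/109 ≈ 20.092)
Y(o) = √(2190/109 + o) (Y(o) = √(o + 2190/109) = √(2190/109 + o))
Y(-9) + 45924 = √(238710 + 11881*(-9))/109 + 45924 = √(238710 - 106929)/109 + 45924 = √131781/109 + 45924 = 45924 + √131781/109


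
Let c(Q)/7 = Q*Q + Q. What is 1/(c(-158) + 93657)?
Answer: 1/267299 ≈ 3.7411e-6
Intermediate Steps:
c(Q) = 7*Q + 7*Q² (c(Q) = 7*(Q*Q + Q) = 7*(Q² + Q) = 7*(Q + Q²) = 7*Q + 7*Q²)
1/(c(-158) + 93657) = 1/(7*(-158)*(1 - 158) + 93657) = 1/(7*(-158)*(-157) + 93657) = 1/(173642 + 93657) = 1/267299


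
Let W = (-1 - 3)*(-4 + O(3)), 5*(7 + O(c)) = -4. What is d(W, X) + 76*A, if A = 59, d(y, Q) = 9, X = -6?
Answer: 4493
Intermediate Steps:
O(c) = -39/5 (O(c) = -7 + (⅕)*(-4) = -7 - ⅘ = -39/5)
W = 236/5 (W = (-1 - 3)*(-4 - 39/5) = -4*(-59/5) = 236/5 ≈ 47.200)
d(W, X) + 76*A = 9 + 76*59 = 9 + 4484 = 4493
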